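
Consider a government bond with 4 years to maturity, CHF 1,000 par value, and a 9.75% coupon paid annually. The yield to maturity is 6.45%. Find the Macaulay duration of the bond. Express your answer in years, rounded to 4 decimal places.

3.5260 years

Periodic yield y = 0.0645. Discount each cash flow and weight by its year:
  t   CF        PV=CF/(1+0.0645)^t    t·PV
  1        97.50        91.5923        91.5923
  2        97.50        86.0426       172.0851
  3        97.50        80.8291       242.4872
  4     1,097.50       854.7161     3,418.8643
  Σ                  1,113.1800     3,925.0289
Price P = Σ PV = 1,113.1800.
Macaulay duration = Σ(t·PV) / P = 3,925.0289 / 1,113.1800 = 3.52596 years.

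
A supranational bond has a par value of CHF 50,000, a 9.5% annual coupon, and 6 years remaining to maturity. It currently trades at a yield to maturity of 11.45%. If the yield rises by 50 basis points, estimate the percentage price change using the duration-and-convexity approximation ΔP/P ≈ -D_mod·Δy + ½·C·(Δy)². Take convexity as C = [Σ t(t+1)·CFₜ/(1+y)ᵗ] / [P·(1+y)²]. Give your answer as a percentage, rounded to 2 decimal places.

With y = 0.1145:
  t   CF        PV=CF/(1+0.1145)^t    t·PV        t(t+1)·PV
  1     4,750.00     4,262.0009     4,262.0009       8,524.0018
  2     4,750.00     3,824.1372     7,648.2744      22,944.8231
  3     4,750.00     3,431.2581    10,293.7744      41,175.0976
  4     4,750.00     3,078.7422    12,314.9686      61,574.8431
  5     4,750.00     2,762.4425    13,812.2125      82,873.2747
  6    54,750.00    28,569.5689   171,417.4132   1,199,921.8923
  Σ                 45,928.1497   219,748.6439   1,417,013.9327
P = 45,928.1497; D_Mac = 4.78462 yrs; D_mod = 4.29306 yrs; C = 24.83905.
Duration effect: -4.29306 × (+0.005) = -0.021465
Convexity effect: 0.5 × 24.83905 × (0.005)² = +0.0003105
ΔP/P ≈ -0.021465 + 0.0003105 = -0.021155 = -2.1155%.

-2.12%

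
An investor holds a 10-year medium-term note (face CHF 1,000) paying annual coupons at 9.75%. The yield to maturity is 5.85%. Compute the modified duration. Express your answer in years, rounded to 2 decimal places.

6.82 years

Periodic yield y = 0.0585. First find Macaulay duration:
  t   CF        PV=CF/(1+0.0585)^t    t·PV
  1        97.50        92.1115        92.1115
  2        97.50        87.0208       174.0415
  3        97.50        82.2114       246.6342
  4        97.50        77.6678       310.6713
  5        97.50        73.3754       366.8768
  6        97.50        69.3201       415.9208
  7        97.50        65.4890       458.4232
  8        97.50        61.8697       494.9573
  9        97.50        58.4503       526.0528
  10    1,097.50       621.5784     6,215.7839
  Σ                  1,289.0944     9,301.4734
P = 1,289.0944; Macaulay duration = 9,301.4734 / 1,289.0944 = 7.21551 years.
Modified duration = D_Mac / (1 + y) = 7.21551 / 1.0585 = 6.81673 years.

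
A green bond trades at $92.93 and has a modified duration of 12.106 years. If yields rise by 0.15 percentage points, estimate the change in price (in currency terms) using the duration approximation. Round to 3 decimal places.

-$1.688

Duration approximation: ΔP/P ≈ -D_mod · Δy = -12.106 × (+0.0015) = -0.018159.
ΔP ≈ 92.93 × (-0.018159) = -1.68751587.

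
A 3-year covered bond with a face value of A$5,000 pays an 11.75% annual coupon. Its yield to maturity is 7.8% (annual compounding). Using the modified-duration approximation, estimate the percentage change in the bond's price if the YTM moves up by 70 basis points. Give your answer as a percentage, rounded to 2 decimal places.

Periodic yield y = 0.078. Modified duration first:
  t   CF        PV=CF/(1+0.078)^t    t·PV
  1       587.50       544.9907       544.9907
  2       587.50       505.5573     1,011.1145
  3     5,587.50     4,460.2711    13,380.8132
  Σ                  5,510.8191    14,936.9185
P = 5,510.8191; D_Mac = 2.71047 yrs; D_mod = 2.71047/(1+0.078) = 2.51435 yrs.
ΔP/P ≈ -D_mod · Δy = -2.51435 × (+0.007) = -0.017600 = -1.7600%.

-1.76%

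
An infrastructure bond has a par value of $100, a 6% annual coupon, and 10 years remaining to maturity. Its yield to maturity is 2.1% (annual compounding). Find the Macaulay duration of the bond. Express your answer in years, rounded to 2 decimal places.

8.14 years

Periodic yield y = 0.021. Discount each cash flow and weight by its year:
  t   CF        PV=CF/(1+0.021)^t    t·PV
  1         6.00         5.8766         5.8766
  2         6.00         5.7557        11.5114
  3         6.00         5.6373        16.9120
  4         6.00         5.5214        22.0856
  5         6.00         5.4078        27.0391
  6         6.00         5.2966        31.7796
  7         6.00         5.1877        36.3136
  8         6.00         5.0810        40.6476
  9         6.00         4.9764        44.7880
  10      106.00        86.1090       861.0898
  Σ                    134.8495     1,098.0434
Price P = Σ PV = 134.8495.
Macaulay duration = Σ(t·PV) / P = 1,098.0434 / 134.8495 = 8.14273 years.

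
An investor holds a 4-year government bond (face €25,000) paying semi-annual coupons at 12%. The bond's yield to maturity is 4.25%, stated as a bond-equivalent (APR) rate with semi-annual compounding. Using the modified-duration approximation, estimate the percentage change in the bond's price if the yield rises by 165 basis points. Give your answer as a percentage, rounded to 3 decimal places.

-5.468%

Periodic yield y = 0.02125. Modified duration first:
  t   CF        PV=CF/(1+0.02125)^t    t·PV
  1     1,500.00     1,468.7882     1,468.7882
  2     1,500.00     1,438.2259     2,876.4519
  3     1,500.00     1,408.2996     4,224.8987
  4     1,500.00     1,378.9959     5,515.9837
  5     1,500.00     1,350.3020     6,751.5100
  6     1,500.00     1,322.2051     7,933.2309
  7     1,500.00     1,294.6929     9,062.8504
  8    26,500.00    22,396.9725   179,175.7804
  Σ                 32,058.4823   217,009.4942
P = 32,058.4823; D_Mac = 6.76918 half-year periods = 3.38459 yrs; D_mod = 3.38459/(1+0.02125) = 3.31416 yrs.
ΔP/P ≈ -D_mod · Δy = -3.31416 × (+0.0165) = -0.054684 = -5.4684%.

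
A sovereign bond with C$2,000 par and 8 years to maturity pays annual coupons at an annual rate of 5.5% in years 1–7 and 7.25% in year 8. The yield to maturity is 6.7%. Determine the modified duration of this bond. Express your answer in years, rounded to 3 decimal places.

6.223 years

Periodic yield y = 0.067. First find Macaulay duration:
  t   CF        PV=CF/(1+0.067)^t    t·PV
  1       110.00       103.0928       103.0928
  2       110.00        96.6193       193.2386
  3       110.00        90.5523       271.6569
  4       110.00        84.8662       339.4650
  5       110.00        79.5373       397.6863
  6       110.00        74.5429       447.2573
  7       110.00        69.8621       489.0348
  8     2,145.00     1,276.7679    10,214.1429
  Σ                  1,875.8407    12,455.5745
P = 1,875.8407; Macaulay duration = 12,455.5745 / 1,875.8407 = 6.64000 years.
Modified duration = D_Mac / (1 + y) = 6.64000 / 1.067 = 6.22305 years.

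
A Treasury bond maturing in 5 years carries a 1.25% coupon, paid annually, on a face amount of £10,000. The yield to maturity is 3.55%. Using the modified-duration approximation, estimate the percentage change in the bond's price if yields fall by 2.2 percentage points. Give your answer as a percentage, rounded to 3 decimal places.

+10.346%

Periodic yield y = 0.0355. Modified duration first:
  t   CF        PV=CF/(1+0.0355)^t    t·PV
  1       125.00       120.7146       120.7146
  2       125.00       116.5762       233.1524
  3       125.00       112.5796       337.7388
  4       125.00       108.7200       434.8802
  5    10,125.00     8,504.4164    42,522.0819
  Σ                  8,963.0068    43,648.5679
P = 8,963.0068; D_Mac = 4.86986 yrs; D_mod = 4.86986/(1+0.0355) = 4.70290 yrs.
ΔP/P ≈ -D_mod · Δy = -4.70290 × (-0.022) = +0.103464 = +10.3464%.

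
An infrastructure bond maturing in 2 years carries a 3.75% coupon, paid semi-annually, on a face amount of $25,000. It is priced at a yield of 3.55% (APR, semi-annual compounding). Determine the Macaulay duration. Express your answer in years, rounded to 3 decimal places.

1.946 years

Periodic yield y = 0.01775. Discount each cash flow and weight by its period:
  t   CF        PV=CF/(1+0.01775)^t    t·PV
  1       468.75       460.5748       460.5748
  2       468.75       452.5422       905.0843
  3       468.75       444.6496     1,333.9489
  4    25,468.75    23,737.9487    94,951.7946
  Σ                 25,095.7153    97,651.4027
Price P = Σ PV = 25,095.7153.
Macaulay duration = Σ(t·PV) / P = 97,651.4027 / 25,095.7153 = 3.89116 half-year periods.
In years: 3.89116 / 2 = 1.94558 years.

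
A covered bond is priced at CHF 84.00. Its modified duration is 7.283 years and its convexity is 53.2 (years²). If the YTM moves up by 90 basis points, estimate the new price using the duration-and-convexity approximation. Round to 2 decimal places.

CHF 78.68

Duration effect: -D_mod·Δy = -7.283 × (+0.009) = -0.065547
Convexity effect: ½·C·(Δy)² = 0.5 × 53.2 × (0.009)² = +0.0021546
ΔP/P ≈ -0.065547 + 0.0021546 = -0.0633924
New price ≈ 84.00 × (1 - 0.0633924) = 78.6750384.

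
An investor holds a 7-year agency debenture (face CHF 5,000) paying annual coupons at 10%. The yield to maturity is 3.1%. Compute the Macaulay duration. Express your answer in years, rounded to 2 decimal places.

Periodic yield y = 0.031. Discount each cash flow and weight by its year:
  t   CF        PV=CF/(1+0.031)^t    t·PV
  1       500.00       484.9661       484.9661
  2       500.00       470.3841       940.7683
  3       500.00       456.2407     1,368.7220
  4       500.00       442.5225     1,770.0899
  5       500.00       429.2168     2,146.0838
  6       500.00       416.3111     2,497.8667
  7     5,500.00     4,441.7287    31,092.1012
  Σ                  7,141.3700    40,300.5981
Price P = Σ PV = 7,141.3700.
Macaulay duration = Σ(t·PV) / P = 40,300.5981 / 7,141.3700 = 5.64326 years.

5.64 years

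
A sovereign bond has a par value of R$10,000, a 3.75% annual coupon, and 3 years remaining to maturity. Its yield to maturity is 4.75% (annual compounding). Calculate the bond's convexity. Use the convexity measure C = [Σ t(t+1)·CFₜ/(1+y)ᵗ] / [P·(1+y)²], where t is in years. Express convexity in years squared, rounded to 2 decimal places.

10.41

With y = 0.0475:
  t   CF        PV=CF/(1+0.0475)^t    t·PV        t(t+1)·PV
  1       375.00       357.9952       357.9952         715.9905
  2       375.00       341.7616       683.5231       2,050.5693
  3    10,375.00     9,026.6377    27,079.9130     108,319.6521
  Σ                  9,726.3945    28,121.4314     111,086.2119
P = 9,726.3945.
Convexity = Σ t(t+1)·PV / [P·(1+y)²] = 111,086.2119 / (9,726.3945 × 1.097256) = 10.40879.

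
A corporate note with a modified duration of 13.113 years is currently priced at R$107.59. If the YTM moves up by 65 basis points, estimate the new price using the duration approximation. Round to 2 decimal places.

R$98.42

Duration approximation: ΔP/P ≈ -D_mod · Δy = -13.113 × (+0.0065) = -0.0852345.
New price ≈ 107.59 × (1 - 0.0852345) = 98.419620145.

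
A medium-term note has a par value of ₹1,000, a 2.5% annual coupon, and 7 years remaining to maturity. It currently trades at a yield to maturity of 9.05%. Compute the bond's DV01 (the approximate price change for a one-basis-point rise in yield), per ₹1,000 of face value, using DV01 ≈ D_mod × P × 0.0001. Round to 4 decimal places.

₹0.3921

Periodic yield y = 0.0905.
  t   CF        PV=CF/(1+0.0905)^t    t·PV
  1        25.00        22.9253        22.9253
  2        25.00        21.0227        42.0454
  3        25.00        19.2780        57.8341
  4        25.00        17.6782        70.7127
  5        25.00        16.2111        81.0553
  6        25.00        14.8657        89.1943
  7     1,025.00       558.9130     3,912.3907
  Σ                    670.8939     4,276.1579
P = 670.8939; D_Mac = 6.37382 yrs; D_mod = 5.84486 yrs.
DV01 ≈ 5.84486 × 670.8939 × 0.0001 = 0.392128.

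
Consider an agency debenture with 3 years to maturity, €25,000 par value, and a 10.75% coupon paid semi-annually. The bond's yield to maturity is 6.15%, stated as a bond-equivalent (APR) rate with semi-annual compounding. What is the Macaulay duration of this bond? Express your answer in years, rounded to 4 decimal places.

2.6657 years

Periodic yield y = 0.03075. Discount each cash flow and weight by its period:
  t   CF        PV=CF/(1+0.03075)^t    t·PV
  1     1,343.75     1,303.6624     1,303.6624
  2     1,343.75     1,264.7707     2,529.5414
  3     1,343.75     1,227.0392     3,681.1177
  4     1,343.75     1,190.4334     4,761.7336
  5     1,343.75     1,154.9196     5,774.5981
  6    26,343.75    21,966.3316   131,797.9896
  Σ                 28,107.1569   149,848.6428
Price P = Σ PV = 28,107.1569.
Macaulay duration = Σ(t·PV) / P = 149,848.6428 / 28,107.1569 = 5.33133 half-year periods.
In years: 5.33133 / 2 = 2.66567 years.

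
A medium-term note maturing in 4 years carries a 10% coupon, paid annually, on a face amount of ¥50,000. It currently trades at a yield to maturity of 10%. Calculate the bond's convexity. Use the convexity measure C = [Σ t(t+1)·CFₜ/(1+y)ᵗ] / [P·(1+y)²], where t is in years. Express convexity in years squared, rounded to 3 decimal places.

13.724

With y = 0.1:
  t   CF        PV=CF/(1+0.1)^t    t·PV        t(t+1)·PV
  1     5,000.00     4,545.4545     4,545.4545       9,090.9091
  2     5,000.00     4,132.2314     8,264.4628      24,793.3884
  3     5,000.00     3,756.5740    11,269.7220      45,078.8881
  4    55,000.00    37,565.7400   150,262.9602     751,314.8009
  Σ                 50,000.0000   174,342.5995     830,277.9865
P = 50,000.0000.
Convexity = Σ t(t+1)·PV / [P·(1+y)²] = 830,277.9865 / (50,000.0000 × 1.210000) = 13.72360.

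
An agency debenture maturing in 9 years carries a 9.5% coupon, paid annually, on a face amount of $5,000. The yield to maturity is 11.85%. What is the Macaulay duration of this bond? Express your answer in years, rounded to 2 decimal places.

Periodic yield y = 0.1185. Discount each cash flow and weight by its year:
  t   CF        PV=CF/(1+0.1185)^t    t·PV
  1       475.00       424.6759       424.6759
  2       475.00       379.6834       759.3668
  3       475.00       339.4577     1,018.3731
  4       475.00       303.4937     1,213.9747
  5       475.00       271.3399     1,356.6995
  6       475.00       242.5927     1,455.5560
  7       475.00       216.8911     1,518.2376
  8       475.00       193.9125     1,551.2996
  9     5,475.00     1,998.2979    17,984.6809
  Σ                  4,370.3447    27,282.8642
Price P = Σ PV = 4,370.3447.
Macaulay duration = Σ(t·PV) / P = 27,282.8642 / 4,370.3447 = 6.24273 years.

6.24 years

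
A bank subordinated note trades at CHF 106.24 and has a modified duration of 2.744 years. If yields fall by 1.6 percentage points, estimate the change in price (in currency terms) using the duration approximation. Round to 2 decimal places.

Duration approximation: ΔP/P ≈ -D_mod · Δy = -2.744 × (-0.016) = +0.043904.
ΔP ≈ 106.24 × (+0.043904) = +4.66436096.

+CHF 4.66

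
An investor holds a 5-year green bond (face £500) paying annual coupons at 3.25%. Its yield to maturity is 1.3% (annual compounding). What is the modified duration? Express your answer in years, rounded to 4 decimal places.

4.6500 years

Periodic yield y = 0.013. First find Macaulay duration:
  t   CF        PV=CF/(1+0.013)^t    t·PV
  1        16.25        16.0415        16.0415
  2        16.25        15.8356        31.6712
  3        16.25        15.6324        46.8971
  4        16.25        15.4318        61.7271
  5       516.25       483.9638     2,419.8188
  Σ                    546.9050     2,576.1556
P = 546.9050; Macaulay duration = 2,576.1556 / 546.9050 = 4.71043 years.
Modified duration = D_Mac / (1 + y) = 4.71043 / 1.013 = 4.64998 years.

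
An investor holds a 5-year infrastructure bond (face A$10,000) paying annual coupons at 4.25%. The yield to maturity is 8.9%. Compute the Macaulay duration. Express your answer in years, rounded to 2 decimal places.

Periodic yield y = 0.089. Discount each cash flow and weight by its year:
  t   CF        PV=CF/(1+0.089)^t    t·PV
  1       425.00       390.2663       390.2663
  2       425.00       358.3713       716.7425
  3       425.00       329.0829       987.2486
  4       425.00       302.1881     1,208.7525
  5    10,425.00     6,806.7009    34,033.5043
  Σ                  8,186.6094    37,336.5143
Price P = Σ PV = 8,186.6094.
Macaulay duration = Σ(t·PV) / P = 37,336.5143 / 8,186.6094 = 4.56068 years.

4.56 years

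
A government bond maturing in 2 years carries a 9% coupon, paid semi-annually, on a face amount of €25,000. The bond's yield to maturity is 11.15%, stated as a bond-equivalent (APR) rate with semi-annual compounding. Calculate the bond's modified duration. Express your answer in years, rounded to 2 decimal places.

1.77 years

Periodic yield y = 0.05575. First find Macaulay duration:
  t   CF        PV=CF/(1+0.05575)^t    t·PV
  1     1,125.00     1,065.5932     1,065.5932
  2     1,125.00     1,009.3234     2,018.6468
  3     1,125.00       956.0250     2,868.0750
  4    26,125.00    21,028.6764    84,114.7058
  Σ                 24,059.6180    90,067.0208
P = 24,059.6180; Macaulay duration = 90,067.0208 / 24,059.6180 = 3.74349 half-year periods = 1.87175 years.
Modified duration = D_Mac / (1 + y) = 1.87175 / 1.05575 = 1.77291 years.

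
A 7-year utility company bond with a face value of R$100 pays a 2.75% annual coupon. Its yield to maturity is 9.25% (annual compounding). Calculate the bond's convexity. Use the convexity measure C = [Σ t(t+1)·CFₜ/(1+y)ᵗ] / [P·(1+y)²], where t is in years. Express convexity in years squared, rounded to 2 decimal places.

40.94

With y = 0.0925:
  t   CF        PV=CF/(1+0.0925)^t    t·PV        t(t+1)·PV
  1         2.75         2.5172         2.5172           5.0343
  2         2.75         2.3040         4.6081          13.8242
  3         2.75         2.1090         6.3269          25.3075
  4         2.75         1.9304         7.7216          38.6080
  5         2.75         1.7670         8.8348          53.0086
  6         2.75         1.6174         9.7041          67.9287
  7       102.75        55.3136       387.1950       3,097.5601
  Σ                     67.5584       426.9076       3,301.2715
P = 67.5584.
Convexity = Σ t(t+1)·PV / [P·(1+y)²] = 3,301.2715 / (67.5584 × 1.193556) = 40.94103.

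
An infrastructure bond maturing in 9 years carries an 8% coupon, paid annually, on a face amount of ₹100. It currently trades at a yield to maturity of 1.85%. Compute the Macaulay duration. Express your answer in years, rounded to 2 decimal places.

Periodic yield y = 0.0185. Discount each cash flow and weight by its year:
  t   CF        PV=CF/(1+0.0185)^t    t·PV
  1         8.00         7.8547         7.8547
  2         8.00         7.7120        15.4240
  3         8.00         7.5719        22.7158
  4         8.00         7.4344        29.7376
  5         8.00         7.2994        36.4968
  6         8.00         7.1668        43.0007
  7         8.00         7.0366        49.2562
  8         8.00         6.9088        55.2703
  9       108.00        91.5745       824.1703
  Σ                    150.5590     1,083.9264
Price P = Σ PV = 150.5590.
Macaulay duration = Σ(t·PV) / P = 1,083.9264 / 150.5590 = 7.19934 years.

7.20 years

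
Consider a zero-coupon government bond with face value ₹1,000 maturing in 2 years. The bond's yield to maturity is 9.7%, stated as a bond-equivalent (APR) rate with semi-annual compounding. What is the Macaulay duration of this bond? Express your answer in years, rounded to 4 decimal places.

A zero-coupon bond has a single cash flow at maturity, so its Macaulay duration equals its maturity: 2 years.
(Equivalently: 4 semi-annual periods ÷ 2 = 2 years.)

2.0000 years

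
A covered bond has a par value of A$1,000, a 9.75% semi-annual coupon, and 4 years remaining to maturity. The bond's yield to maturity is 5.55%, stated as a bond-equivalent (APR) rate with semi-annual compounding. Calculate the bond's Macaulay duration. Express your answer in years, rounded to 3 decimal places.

3.452 years

Periodic yield y = 0.02775. Discount each cash flow and weight by its period:
  t   CF        PV=CF/(1+0.02775)^t    t·PV
  1        48.75        47.4337        47.4337
  2        48.75        46.1530        92.3059
  3        48.75        44.9068       134.7204
  4        48.75        43.6943       174.7772
  5        48.75        42.5145       212.5726
  6        48.75        41.3666       248.1995
  7        48.75        40.2497       281.7476
  8     1,048.75       842.5042     6,740.0338
  Σ                  1,148.8228     7,931.7908
Price P = Σ PV = 1,148.8228.
Macaulay duration = Σ(t·PV) / P = 7,931.7908 / 1,148.8228 = 6.90428 half-year periods.
In years: 6.90428 / 2 = 3.45214 years.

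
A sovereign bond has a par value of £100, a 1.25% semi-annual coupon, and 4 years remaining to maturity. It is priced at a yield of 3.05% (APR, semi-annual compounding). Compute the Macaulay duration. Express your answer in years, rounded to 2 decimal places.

Periodic yield y = 0.01525. Discount each cash flow and weight by its period:
  t   CF        PV=CF/(1+0.01525)^t    t·PV
  1        0.625         0.6156         0.6156
  2        0.625         0.6064         1.2127
  3        0.625         0.5973         1.7918
  4        0.625         0.5883         2.3531
  5        0.625         0.5794         2.8972
  6        0.625         0.5707         3.4245
  7        0.625         0.5622         3.9352
  8      100.625        89.1501       713.2009
  Σ                     93.2700       729.4311
Price P = Σ PV = 93.2700.
Macaulay duration = Σ(t·PV) / P = 729.4311 / 93.2700 = 7.82064 half-year periods.
In years: 7.82064 / 2 = 3.91032 years.

3.91 years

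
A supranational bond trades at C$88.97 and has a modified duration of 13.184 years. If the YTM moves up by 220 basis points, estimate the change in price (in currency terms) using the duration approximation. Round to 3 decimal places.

-C$25.806

Duration approximation: ΔP/P ≈ -D_mod · Δy = -13.184 × (+0.022) = -0.290048.
ΔP ≈ 88.97 × (-0.290048) = -25.80557056.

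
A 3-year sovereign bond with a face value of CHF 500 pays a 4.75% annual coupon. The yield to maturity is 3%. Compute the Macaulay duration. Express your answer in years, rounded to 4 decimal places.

2.8695 years

Periodic yield y = 0.03. Discount each cash flow and weight by its year:
  t   CF        PV=CF/(1+0.03)^t    t·PV
  1        23.75        23.0583        23.0583
  2        23.75        22.3867        44.7733
  3       523.75       479.3054     1,437.9163
  Σ                    524.7503     1,505.7479
Price P = Σ PV = 524.7503.
Macaulay duration = Σ(t·PV) / P = 1,505.7479 / 524.7503 = 2.86946 years.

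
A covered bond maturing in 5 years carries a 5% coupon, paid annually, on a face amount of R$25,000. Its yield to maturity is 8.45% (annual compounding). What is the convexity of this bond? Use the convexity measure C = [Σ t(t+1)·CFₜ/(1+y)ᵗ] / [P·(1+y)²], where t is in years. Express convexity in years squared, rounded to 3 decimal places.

With y = 0.0845:
  t   CF        PV=CF/(1+0.0845)^t    t·PV        t(t+1)·PV
  1     1,250.00     1,152.6049     1,152.6049       2,305.2098
  2     1,250.00     1,062.7984     2,125.5968       6,376.7905
  3     1,250.00       979.9893     2,939.9680      11,759.8719
  4     1,250.00       903.6324     3,614.5295      18,072.6477
  5    26,250.00    17,497.7226    87,488.6128     524,931.6766
  Σ                 21,596.7476    97,321.3120     563,446.1965
P = 21,596.7476.
Convexity = Σ t(t+1)·PV / [P·(1+y)²] = 563,446.1965 / (21,596.7476 × 1.176140) = 22.18222.

22.182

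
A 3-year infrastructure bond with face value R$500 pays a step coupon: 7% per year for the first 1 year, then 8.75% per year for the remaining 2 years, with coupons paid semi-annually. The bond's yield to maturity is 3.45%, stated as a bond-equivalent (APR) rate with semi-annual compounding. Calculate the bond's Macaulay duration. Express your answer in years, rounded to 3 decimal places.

2.756 years

Periodic yield y = 0.01725. Discount each cash flow and weight by its period:
  t   CF        PV=CF/(1+0.01725)^t    t·PV
  1       17.500        17.2032        17.2032
  2       17.500        16.9115        33.8230
  3       21.875        20.7809        62.3428
  4       21.875        20.4285        81.7141
  5       21.875        20.0821       100.4106
  6      521.875       470.9777     2,825.8659
  Σ                    566.3840     3,121.3597
Price P = Σ PV = 566.3840.
Macaulay duration = Σ(t·PV) / P = 3,121.3597 / 566.3840 = 5.51103 half-year periods.
In years: 5.51103 / 2 = 2.75552 years.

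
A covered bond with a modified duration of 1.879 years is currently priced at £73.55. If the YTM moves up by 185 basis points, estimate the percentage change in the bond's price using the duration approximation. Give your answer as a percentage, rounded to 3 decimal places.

Duration approximation: ΔP/P ≈ -D_mod · Δy = -1.879 × (+0.0185) = -0.0347615.
As a percentage: -3.47615%.

-3.476%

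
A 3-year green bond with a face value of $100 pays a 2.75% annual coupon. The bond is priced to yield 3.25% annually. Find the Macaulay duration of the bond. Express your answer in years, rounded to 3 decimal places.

Periodic yield y = 0.0325. Discount each cash flow and weight by its year:
  t   CF        PV=CF/(1+0.0325)^t    t·PV
  1         2.75         2.6634         2.6634
  2         2.75         2.5796         5.1592
  3       102.75        93.3494       280.0483
  Σ                     98.5925       287.8709
Price P = Σ PV = 98.5925.
Macaulay duration = Σ(t·PV) / P = 287.8709 / 98.5925 = 2.91981 years.

2.920 years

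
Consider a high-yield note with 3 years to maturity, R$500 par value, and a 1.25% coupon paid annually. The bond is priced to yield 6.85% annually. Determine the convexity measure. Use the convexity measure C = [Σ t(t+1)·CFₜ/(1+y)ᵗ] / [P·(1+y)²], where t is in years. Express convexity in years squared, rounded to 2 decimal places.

With y = 0.0685:
  t   CF        PV=CF/(1+0.0685)^t    t·PV        t(t+1)·PV
  1         6.25         5.8493         5.8493          11.6986
  2         6.25         5.4743        10.9487          32.8460
  3       506.25       414.9937     1,244.9810       4,979.9239
  Σ                    426.3173     1,261.7789       5,024.4685
P = 426.3173.
Convexity = Σ t(t+1)·PV / [P·(1+y)²] = 5,024.4685 / (426.3173 × 1.141692) = 10.32305.

10.32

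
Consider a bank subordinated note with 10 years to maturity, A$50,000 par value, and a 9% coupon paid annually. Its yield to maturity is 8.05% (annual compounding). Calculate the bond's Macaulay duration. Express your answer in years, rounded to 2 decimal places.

7.09 years

Periodic yield y = 0.0805. Discount each cash flow and weight by its year:
  t   CF        PV=CF/(1+0.0805)^t    t·PV
  1     4,500.00     4,164.7385     4,164.7385
  2     4,500.00     3,854.4549     7,708.9099
  3     4,500.00     3,567.2882    10,701.8647
  4     4,500.00     3,301.5162    13,206.0647
  5     4,500.00     3,055.5448    15,277.7241
  6     4,500.00     2,827.8989    16,967.3937
  7     4,500.00     2,617.2133    18,320.4930
  8     4,500.00     2,422.2242    19,377.7938
  9     4,500.00     2,241.7624    20,175.8612
  10   54,500.00    25,127.4716   251,274.7156
  Σ                 53,180.1131   377,175.5591
Price P = Σ PV = 53,180.1131.
Macaulay duration = Σ(t·PV) / P = 377,175.5591 / 53,180.1131 = 7.09242 years.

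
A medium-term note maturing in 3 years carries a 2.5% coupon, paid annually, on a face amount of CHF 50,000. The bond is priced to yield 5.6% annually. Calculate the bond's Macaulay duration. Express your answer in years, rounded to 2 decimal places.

Periodic yield y = 0.056. Discount each cash flow and weight by its year:
  t   CF        PV=CF/(1+0.056)^t    t·PV
  1     1,250.00     1,183.7121     1,183.7121
  2     1,250.00     1,120.9395     2,241.8790
  3    51,250.00    43,521.3256   130,563.9769
  Σ                 45,825.9773   133,989.5680
Price P = Σ PV = 45,825.9773.
Macaulay duration = Σ(t·PV) / P = 133,989.5680 / 45,825.9773 = 2.92388 years.

2.92 years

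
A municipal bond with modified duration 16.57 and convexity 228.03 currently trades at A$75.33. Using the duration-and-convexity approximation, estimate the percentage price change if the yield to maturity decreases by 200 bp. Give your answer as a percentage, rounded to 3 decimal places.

Duration effect: -D_mod·Δy = -16.57 × (-0.02) = +0.331400
Convexity effect: ½·C·(Δy)² = 0.5 × 228.03 × (-0.02)² = +0.0456060
ΔP/P ≈ +0.331400 + 0.0456060 = +0.377006
= +37.7006%.

+37.701%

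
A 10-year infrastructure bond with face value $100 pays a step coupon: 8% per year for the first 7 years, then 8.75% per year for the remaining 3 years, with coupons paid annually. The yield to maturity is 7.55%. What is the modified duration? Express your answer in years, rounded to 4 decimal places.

Periodic yield y = 0.0755. First find Macaulay duration:
  t   CF        PV=CF/(1+0.0755)^t    t·PV
  1         8.00         7.4384         7.4384
  2         8.00         6.9162        13.8325
  3         8.00         6.4307        19.2921
  4         8.00         5.9793        23.9171
  5         8.00         5.5595        27.7976
  6         8.00         5.1692        31.0155
  7         8.00         4.8064        33.6446
  8         8.75         4.8879        39.1034
  9         8.75         4.5448        40.9032
  10      108.75        52.5200       525.2005
  Σ                    104.2525       762.1448
P = 104.2525; Macaulay duration = 762.1448 / 104.2525 = 7.31056 years.
Modified duration = D_Mac / (1 + y) = 7.31056 / 1.0755 = 6.79736 years.

6.7974 years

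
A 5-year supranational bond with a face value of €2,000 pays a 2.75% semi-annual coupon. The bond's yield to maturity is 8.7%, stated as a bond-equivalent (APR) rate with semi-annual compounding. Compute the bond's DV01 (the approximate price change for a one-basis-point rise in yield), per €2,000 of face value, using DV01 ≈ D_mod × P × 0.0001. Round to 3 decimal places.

Periodic yield y = 0.0435.
  t   CF        PV=CF/(1+0.0435)^t    t·PV
  1        27.50        26.3536        26.3536
  2        27.50        25.2550        50.5100
  3        27.50        24.2022        72.6067
  4        27.50        23.1933        92.7733
  5        27.50        22.2265       111.1323
  6        27.50        21.2999       127.7995
  7        27.50        20.4120       142.8840
  8        27.50        19.5611       156.4887
  9        27.50        18.7457       168.7109
  10    2,027.50     1,324.4523    13,244.5232
  Σ                  1,525.7016    14,193.7823
P = 1,525.7016; D_Mac = 9.30312 half-year periods = 4.65156 yrs; D_mod = 4.45765 yrs.
DV01 ≈ 4.45765 × 1,525.7016 × 0.0001 = 0.680105.

€0.680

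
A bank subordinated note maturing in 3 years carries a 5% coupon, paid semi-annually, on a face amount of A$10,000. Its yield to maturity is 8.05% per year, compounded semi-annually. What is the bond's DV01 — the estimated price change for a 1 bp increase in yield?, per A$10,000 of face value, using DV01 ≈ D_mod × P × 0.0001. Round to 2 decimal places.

Periodic yield y = 0.04025.
  t   CF        PV=CF/(1+0.04025)^t    t·PV
  1       250.00       240.3268       240.3268
  2       250.00       231.0280       462.0559
  3       250.00       222.0889       666.2667
  4       250.00       213.4957       853.9828
  5       250.00       205.2350     1,026.1749
  6    10,250.00     8,089.0500    48,534.2999
  Σ                  9,201.2244    51,783.1070
P = 9,201.2244; D_Mac = 5.62785 half-year periods = 2.81392 yrs; D_mod = 2.70505 yrs.
DV01 ≈ 2.70505 × 9,201.2244 × 0.0001 = 2.488974.

A$2.49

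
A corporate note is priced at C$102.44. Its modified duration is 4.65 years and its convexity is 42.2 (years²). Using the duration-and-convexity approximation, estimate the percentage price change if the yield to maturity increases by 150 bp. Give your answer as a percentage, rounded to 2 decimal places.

-6.50%

Duration effect: -D_mod·Δy = -4.65 × (+0.015) = -0.069750
Convexity effect: ½·C·(Δy)² = 0.5 × 42.2 × (0.015)² = +0.0047475
ΔP/P ≈ -0.069750 + 0.0047475 = -0.0650025
= -6.50025%.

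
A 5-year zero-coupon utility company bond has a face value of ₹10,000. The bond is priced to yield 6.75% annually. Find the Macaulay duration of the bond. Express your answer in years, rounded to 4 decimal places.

5.0000 years

A zero-coupon bond has a single cash flow at maturity, so its Macaulay duration equals its maturity: 5 years.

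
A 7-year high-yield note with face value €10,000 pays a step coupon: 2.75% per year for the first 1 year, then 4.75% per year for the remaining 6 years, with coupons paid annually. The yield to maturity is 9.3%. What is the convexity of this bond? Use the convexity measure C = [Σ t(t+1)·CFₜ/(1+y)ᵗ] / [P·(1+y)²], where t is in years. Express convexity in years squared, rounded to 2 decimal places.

38.75

With y = 0.093:
  t   CF        PV=CF/(1+0.093)^t    t·PV        t(t+1)·PV
  1       275.00       251.6011       251.6011         503.2022
  2       475.00       397.6063       795.2127       2,385.6380
  3       475.00       363.7752     1,091.3257       4,365.3028
  4       475.00       332.8227     1,331.2909       6,656.4543
  5       475.00       304.5039     1,522.5193       9,135.1157
  6       475.00       278.5946     1,671.5674      11,700.9717
  7    10,475.00     5,620.9911    39,346.9377     314,775.5018
  Σ                  7,549.8949    46,010.4547     349,522.1865
P = 7,549.8949.
Convexity = Σ t(t+1)·PV / [P·(1+y)²] = 349,522.1865 / (7,549.8949 × 1.194649) = 38.75195.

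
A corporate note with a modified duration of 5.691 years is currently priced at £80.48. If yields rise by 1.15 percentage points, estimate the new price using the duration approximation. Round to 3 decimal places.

£75.213

Duration approximation: ΔP/P ≈ -D_mod · Δy = -5.691 × (+0.0115) = -0.0654465.
New price ≈ 80.48 × (1 - 0.0654465) = 75.21286568.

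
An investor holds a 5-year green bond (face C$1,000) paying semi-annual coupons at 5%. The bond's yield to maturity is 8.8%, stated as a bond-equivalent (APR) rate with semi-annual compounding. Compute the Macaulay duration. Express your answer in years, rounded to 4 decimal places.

4.4316 years

Periodic yield y = 0.044. Discount each cash flow and weight by its period:
  t   CF        PV=CF/(1+0.044)^t    t·PV
  1        25.00        23.9464        23.9464
  2        25.00        22.9371        45.8743
  3        25.00        21.9704        65.9113
  4        25.00        21.0445        84.1779
  5        25.00        20.1575       100.7877
  6        25.00        19.3080       115.8479
  7        25.00        18.4942       129.4597
  8        25.00        17.7148       141.7183
  9        25.00        16.9682       152.7137
  10    1,025.00       666.3753     6,663.7528
  Σ                    848.9164     7,524.1899
Price P = Σ PV = 848.9164.
Macaulay duration = Σ(t·PV) / P = 7,524.1899 / 848.9164 = 8.86329 half-year periods.
In years: 8.86329 / 2 = 4.43164 years.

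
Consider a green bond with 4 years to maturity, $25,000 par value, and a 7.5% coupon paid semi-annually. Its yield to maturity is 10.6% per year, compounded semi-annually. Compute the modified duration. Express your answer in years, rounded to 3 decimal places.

3.323 years

Periodic yield y = 0.053. First find Macaulay duration:
  t   CF        PV=CF/(1+0.053)^t    t·PV
  1       937.50       890.3134       890.3134
  2       937.50       845.5018     1,691.0036
  3       937.50       802.9457     2,408.8370
  4       937.50       762.5315     3,050.1260
  5       937.50       724.1515     3,620.7574
  6       937.50       687.7032     4,126.2192
  7       937.50       653.0895     4,571.6263
  8    25,937.50    17,159.3623   137,274.8986
  Σ                 22,525.5988   157,633.7815
P = 22,525.5988; Macaulay duration = 157,633.7815 / 22,525.5988 = 6.99798 half-year periods = 3.49899 years.
Modified duration = D_Mac / (1 + y) = 3.49899 / 1.053 = 3.32288 years.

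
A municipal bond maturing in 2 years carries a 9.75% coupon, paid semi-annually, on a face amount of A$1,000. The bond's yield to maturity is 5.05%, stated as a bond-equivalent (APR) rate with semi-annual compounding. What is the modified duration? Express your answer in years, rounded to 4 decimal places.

Periodic yield y = 0.02525. First find Macaulay duration:
  t   CF        PV=CF/(1+0.02525)^t    t·PV
  1        48.75        47.5494        47.5494
  2        48.75        46.3783        92.7567
  3        48.75        45.2361       135.7083
  4     1,048.75       949.1894     3,796.7574
  Σ                  1,088.3532     4,072.7718
P = 1,088.3532; Macaulay duration = 4,072.7718 / 1,088.3532 = 3.74214 half-year periods = 1.87107 years.
Modified duration = D_Mac / (1 + y) = 1.87107 / 1.02525 = 1.82499 years.

1.8250 years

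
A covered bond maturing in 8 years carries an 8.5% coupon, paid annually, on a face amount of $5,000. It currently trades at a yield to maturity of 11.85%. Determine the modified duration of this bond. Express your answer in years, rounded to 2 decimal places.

Periodic yield y = 0.1185. First find Macaulay duration:
  t   CF        PV=CF/(1+0.1185)^t    t·PV
  1       425.00       379.9732       379.9732
  2       425.00       339.7167       679.4335
  3       425.00       303.7253       911.1759
  4       425.00       271.5470     1,086.1879
  5       425.00       242.7778     1,213.8890
  6       425.00       217.0566     1,302.3396
  7       425.00       194.0604     1,358.4231
  8     5,425.00     2,214.6843    17,717.4747
  Σ                  4,163.5414    24,648.8969
P = 4,163.5414; Macaulay duration = 24,648.8969 / 4,163.5414 = 5.92018 years.
Modified duration = D_Mac / (1 + y) = 5.92018 / 1.1185 = 5.29296 years.

5.29 years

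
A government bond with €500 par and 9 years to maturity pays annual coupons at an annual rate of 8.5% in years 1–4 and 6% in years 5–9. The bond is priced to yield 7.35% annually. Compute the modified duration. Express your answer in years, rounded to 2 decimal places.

Periodic yield y = 0.0735. First find Macaulay duration:
  t   CF        PV=CF/(1+0.0735)^t    t·PV
  1        42.50        39.5901        39.5901
  2        42.50        36.8795        73.7590
  3        42.50        34.3544       103.0633
  4        42.50        32.0023       128.0091
  5        30.00        21.0432       105.2158
  6        30.00        19.6024       117.6143
  7        30.00        18.2603       127.8218
  8        30.00        17.0100       136.0802
  9       530.00       279.9351     2,519.4163
  Σ                    498.6773     3,350.5699
P = 498.6773; Macaulay duration = 3,350.5699 / 498.6773 = 6.71891 years.
Modified duration = D_Mac / (1 + y) = 6.71891 / 1.0735 = 6.25889 years.

6.26 years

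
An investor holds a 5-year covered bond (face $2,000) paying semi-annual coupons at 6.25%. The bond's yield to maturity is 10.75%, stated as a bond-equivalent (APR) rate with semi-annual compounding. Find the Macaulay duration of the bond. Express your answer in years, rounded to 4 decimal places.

Periodic yield y = 0.05375. Discount each cash flow and weight by its period:
  t   CF        PV=CF/(1+0.05375)^t    t·PV
  1        62.50        59.3120        59.3120
  2        62.50        56.2866       112.5732
  3        62.50        53.4155       160.2465
  4        62.50        50.6909       202.7634
  5        62.50        48.1052       240.5260
  6        62.50        45.6514       273.9086
  7        62.50        43.3228       303.2599
  8        62.50        41.1130       328.9041
  9        62.50        39.0159       351.1432
  10    2,062.50     1,221.8505    12,218.5053
  Σ                  1,658.7639    14,251.1422
Price P = Σ PV = 1,658.7639.
Macaulay duration = Σ(t·PV) / P = 14,251.1422 / 1,658.7639 = 8.59142 half-year periods.
In years: 8.59142 / 2 = 4.29571 years.

4.2957 years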